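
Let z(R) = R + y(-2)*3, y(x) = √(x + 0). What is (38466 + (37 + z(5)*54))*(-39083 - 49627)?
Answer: -3439552830 - 14371020*I*√2 ≈ -3.4396e+9 - 2.0324e+7*I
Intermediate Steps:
y(x) = √x
z(R) = R + 3*I*√2 (z(R) = R + √(-2)*3 = R + (I*√2)*3 = R + 3*I*√2)
(38466 + (37 + z(5)*54))*(-39083 - 49627) = (38466 + (37 + (5 + 3*I*√2)*54))*(-39083 - 49627) = (38466 + (37 + (270 + 162*I*√2)))*(-88710) = (38466 + (307 + 162*I*√2))*(-88710) = (38773 + 162*I*√2)*(-88710) = -3439552830 - 14371020*I*√2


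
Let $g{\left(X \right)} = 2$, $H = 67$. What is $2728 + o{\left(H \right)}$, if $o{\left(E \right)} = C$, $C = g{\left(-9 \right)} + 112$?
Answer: $2842$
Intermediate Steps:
$C = 114$ ($C = 2 + 112 = 114$)
$o{\left(E \right)} = 114$
$2728 + o{\left(H \right)} = 2728 + 114 = 2842$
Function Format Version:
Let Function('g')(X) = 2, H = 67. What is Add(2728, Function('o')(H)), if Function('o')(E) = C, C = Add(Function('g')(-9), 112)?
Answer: 2842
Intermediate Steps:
C = 114 (C = Add(2, 112) = 114)
Function('o')(E) = 114
Add(2728, Function('o')(H)) = Add(2728, 114) = 2842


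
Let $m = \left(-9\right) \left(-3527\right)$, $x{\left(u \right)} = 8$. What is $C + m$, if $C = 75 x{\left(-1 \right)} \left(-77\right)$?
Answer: $-14457$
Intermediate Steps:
$m = 31743$
$C = -46200$ ($C = 75 \cdot 8 \left(-77\right) = 600 \left(-77\right) = -46200$)
$C + m = -46200 + 31743 = -14457$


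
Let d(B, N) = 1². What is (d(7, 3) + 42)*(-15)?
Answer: -645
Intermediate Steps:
d(B, N) = 1
(d(7, 3) + 42)*(-15) = (1 + 42)*(-15) = 43*(-15) = -645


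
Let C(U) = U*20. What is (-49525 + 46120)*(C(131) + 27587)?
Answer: -102854835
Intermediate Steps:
C(U) = 20*U
(-49525 + 46120)*(C(131) + 27587) = (-49525 + 46120)*(20*131 + 27587) = -3405*(2620 + 27587) = -3405*30207 = -102854835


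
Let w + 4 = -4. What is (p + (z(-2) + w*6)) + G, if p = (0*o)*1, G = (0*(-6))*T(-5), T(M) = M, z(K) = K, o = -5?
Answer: -50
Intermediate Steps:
w = -8 (w = -4 - 4 = -8)
G = 0 (G = (0*(-6))*(-5) = 0*(-5) = 0)
p = 0 (p = (0*(-5))*1 = 0*1 = 0)
(p + (z(-2) + w*6)) + G = (0 + (-2 - 8*6)) + 0 = (0 + (-2 - 48)) + 0 = (0 - 50) + 0 = -50 + 0 = -50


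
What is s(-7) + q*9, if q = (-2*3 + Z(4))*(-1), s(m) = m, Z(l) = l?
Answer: 11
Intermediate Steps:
q = 2 (q = (-2*3 + 4)*(-1) = (-6 + 4)*(-1) = -2*(-1) = 2)
s(-7) + q*9 = -7 + 2*9 = -7 + 18 = 11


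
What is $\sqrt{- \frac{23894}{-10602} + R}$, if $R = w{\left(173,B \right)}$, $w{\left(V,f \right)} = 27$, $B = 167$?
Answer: $\frac{\sqrt{91338586}}{1767} \approx 5.4087$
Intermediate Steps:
$R = 27$
$\sqrt{- \frac{23894}{-10602} + R} = \sqrt{- \frac{23894}{-10602} + 27} = \sqrt{\left(-23894\right) \left(- \frac{1}{10602}\right) + 27} = \sqrt{\frac{11947}{5301} + 27} = \sqrt{\frac{155074}{5301}} = \frac{\sqrt{91338586}}{1767}$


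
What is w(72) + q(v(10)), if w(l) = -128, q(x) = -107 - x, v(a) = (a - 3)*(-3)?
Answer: -214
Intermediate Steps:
v(a) = 9 - 3*a (v(a) = (-3 + a)*(-3) = 9 - 3*a)
w(72) + q(v(10)) = -128 + (-107 - (9 - 3*10)) = -128 + (-107 - (9 - 30)) = -128 + (-107 - 1*(-21)) = -128 + (-107 + 21) = -128 - 86 = -214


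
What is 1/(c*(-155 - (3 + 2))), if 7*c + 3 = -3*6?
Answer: 1/480 ≈ 0.0020833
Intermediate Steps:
c = -3 (c = -3/7 + (-3*6)/7 = -3/7 + (1/7)*(-18) = -3/7 - 18/7 = -3)
1/(c*(-155 - (3 + 2))) = 1/(-3*(-155 - (3 + 2))) = 1/(-3*(-155 - 1*5)) = 1/(-3*(-155 - 5)) = 1/(-3*(-160)) = 1/480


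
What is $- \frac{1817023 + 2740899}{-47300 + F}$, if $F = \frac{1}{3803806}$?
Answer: $\frac{17337451051132}{179920023799} \approx 96.362$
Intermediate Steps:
$F = \frac{1}{3803806} \approx 2.6289 \cdot 10^{-7}$
$- \frac{1817023 + 2740899}{-47300 + F} = - \frac{1817023 + 2740899}{-47300 + \frac{1}{3803806}} = - \frac{4557922}{- \frac{179920023799}{3803806}} = - \frac{4557922 \left(-3803806\right)}{179920023799} = \left(-1\right) \left(- \frac{17337451051132}{179920023799}\right) = \frac{17337451051132}{179920023799}$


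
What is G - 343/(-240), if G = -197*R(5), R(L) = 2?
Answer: -94217/240 ≈ -392.57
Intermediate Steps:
G = -394 (G = -197*2 = -394)
G - 343/(-240) = -394 - 343/(-240) = -394 - 343*(-1/240) = -394 + 343/240 = -94217/240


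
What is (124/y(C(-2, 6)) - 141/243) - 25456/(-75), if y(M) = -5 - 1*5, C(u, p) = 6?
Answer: 661027/2025 ≈ 326.43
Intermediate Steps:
y(M) = -10 (y(M) = -5 - 5 = -10)
(124/y(C(-2, 6)) - 141/243) - 25456/(-75) = (124/(-10) - 141/243) - 25456/(-75) = (124*(-1/10) - 141*1/243) - 25456*(-1)/75 = (-62/5 - 47/81) - 344*(-74/75) = -5257/405 + 25456/75 = 661027/2025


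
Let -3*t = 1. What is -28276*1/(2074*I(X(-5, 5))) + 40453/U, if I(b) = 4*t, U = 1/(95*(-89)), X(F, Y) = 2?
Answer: -709370437303/2074 ≈ -3.4203e+8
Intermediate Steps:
t = -1/3 (t = -1/3*1 = -1/3 ≈ -0.33333)
U = -1/8455 (U = 1/(-8455) = -1/8455 ≈ -0.00011827)
I(b) = -4/3 (I(b) = 4*(-1/3) = -4/3)
-28276*1/(2074*I(X(-5, 5))) + 40453/U = -28276/((-4/3*2074)) + 40453/(-1/8455) = -28276/(-8296/3) + 40453*(-8455) = -28276*(-3/8296) - 342030115 = 21207/2074 - 342030115 = -709370437303/2074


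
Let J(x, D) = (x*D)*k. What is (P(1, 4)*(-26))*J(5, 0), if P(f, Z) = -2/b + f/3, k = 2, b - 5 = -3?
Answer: 0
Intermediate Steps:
b = 2 (b = 5 - 3 = 2)
P(f, Z) = -1 + f/3 (P(f, Z) = -2/2 + f/3 = -2*1/2 + f*(1/3) = -1 + f/3)
J(x, D) = 2*D*x (J(x, D) = (x*D)*2 = (D*x)*2 = 2*D*x)
(P(1, 4)*(-26))*J(5, 0) = ((-1 + (1/3)*1)*(-26))*(2*0*5) = ((-1 + 1/3)*(-26))*0 = -2/3*(-26)*0 = (52/3)*0 = 0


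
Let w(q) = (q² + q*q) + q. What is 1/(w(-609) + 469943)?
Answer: 1/1211096 ≈ 8.2570e-7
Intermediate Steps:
w(q) = q + 2*q² (w(q) = (q² + q²) + q = 2*q² + q = q + 2*q²)
1/(w(-609) + 469943) = 1/(-609*(1 + 2*(-609)) + 469943) = 1/(-609*(1 - 1218) + 469943) = 1/(-609*(-1217) + 469943) = 1/(741153 + 469943) = 1/1211096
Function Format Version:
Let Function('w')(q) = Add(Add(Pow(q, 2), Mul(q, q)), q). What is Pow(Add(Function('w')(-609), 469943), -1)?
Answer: Rational(1, 1211096) ≈ 8.2570e-7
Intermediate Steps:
Function('w')(q) = Add(q, Mul(2, Pow(q, 2))) (Function('w')(q) = Add(Add(Pow(q, 2), Pow(q, 2)), q) = Add(Mul(2, Pow(q, 2)), q) = Add(q, Mul(2, Pow(q, 2))))
Pow(Add(Function('w')(-609), 469943), -1) = Pow(Add(Mul(-609, Add(1, Mul(2, -609))), 469943), -1) = Pow(Add(Mul(-609, Add(1, -1218)), 469943), -1) = Pow(Add(Mul(-609, -1217), 469943), -1) = Pow(Add(741153, 469943), -1) = Pow(1211096, -1) = Rational(1, 1211096)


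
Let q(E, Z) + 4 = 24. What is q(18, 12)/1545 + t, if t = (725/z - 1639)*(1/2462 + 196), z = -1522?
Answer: -372068830938535/1157873676 ≈ -3.2134e+5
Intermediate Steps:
q(E, Z) = 20 (q(E, Z) = -4 + 24 = 20)
t = -1204106297499/3747164 (t = (725/(-1522) - 1639)*(1/2462 + 196) = (725*(-1/1522) - 1639)*(1/2462 + 196) = (-725/1522 - 1639)*(482553/2462) = -2495283/1522*482553/2462 = -1204106297499/3747164 ≈ -3.2134e+5)
q(18, 12)/1545 + t = 20/1545 - 1204106297499/3747164 = 20*(1/1545) - 1204106297499/3747164 = 4/309 - 1204106297499/3747164 = -372068830938535/1157873676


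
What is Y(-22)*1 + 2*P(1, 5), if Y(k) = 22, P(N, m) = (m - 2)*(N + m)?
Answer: 58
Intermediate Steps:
P(N, m) = (-2 + m)*(N + m)
Y(-22)*1 + 2*P(1, 5) = 22*1 + 2*(5² - 2*1 - 2*5 + 1*5) = 22 + 2*(25 - 2 - 10 + 5) = 22 + 2*18 = 22 + 36 = 58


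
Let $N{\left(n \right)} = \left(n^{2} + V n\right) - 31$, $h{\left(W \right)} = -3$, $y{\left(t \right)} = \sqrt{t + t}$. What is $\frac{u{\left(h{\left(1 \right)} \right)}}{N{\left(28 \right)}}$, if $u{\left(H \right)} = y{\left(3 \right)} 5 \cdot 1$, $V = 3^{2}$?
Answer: $\frac{\sqrt{6}}{201} \approx 0.012187$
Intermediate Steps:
$V = 9$
$y{\left(t \right)} = \sqrt{2} \sqrt{t}$ ($y{\left(t \right)} = \sqrt{2 t} = \sqrt{2} \sqrt{t}$)
$u{\left(H \right)} = 5 \sqrt{6}$ ($u{\left(H \right)} = \sqrt{2} \sqrt{3} \cdot 5 \cdot 1 = \sqrt{6} \cdot 5 \cdot 1 = 5 \sqrt{6} \cdot 1 = 5 \sqrt{6}$)
$N{\left(n \right)} = -31 + n^{2} + 9 n$ ($N{\left(n \right)} = \left(n^{2} + 9 n\right) - 31 = -31 + n^{2} + 9 n$)
$\frac{u{\left(h{\left(1 \right)} \right)}}{N{\left(28 \right)}} = \frac{5 \sqrt{6}}{-31 + 28^{2} + 9 \cdot 28} = \frac{5 \sqrt{6}}{-31 + 784 + 252} = \frac{5 \sqrt{6}}{1005} = 5 \sqrt{6} \cdot \frac{1}{1005} = \frac{\sqrt{6}}{201}$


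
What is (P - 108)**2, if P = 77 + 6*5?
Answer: 1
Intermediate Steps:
P = 107 (P = 77 + 30 = 107)
(P - 108)**2 = (107 - 108)**2 = (-1)**2 = 1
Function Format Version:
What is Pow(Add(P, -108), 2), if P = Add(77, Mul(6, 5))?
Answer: 1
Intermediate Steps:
P = 107 (P = Add(77, 30) = 107)
Pow(Add(P, -108), 2) = Pow(Add(107, -108), 2) = Pow(-1, 2) = 1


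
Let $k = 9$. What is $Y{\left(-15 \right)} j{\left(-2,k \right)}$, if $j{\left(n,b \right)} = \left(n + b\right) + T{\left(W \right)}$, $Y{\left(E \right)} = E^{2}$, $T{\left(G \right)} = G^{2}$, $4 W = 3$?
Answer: $\frac{27225}{16} \approx 1701.6$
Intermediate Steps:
$W = \frac{3}{4}$ ($W = \frac{1}{4} \cdot 3 = \frac{3}{4} \approx 0.75$)
$j{\left(n,b \right)} = \frac{9}{16} + b + n$ ($j{\left(n,b \right)} = \left(n + b\right) + \left(\frac{3}{4}\right)^{2} = \left(b + n\right) + \frac{9}{16} = \frac{9}{16} + b + n$)
$Y{\left(-15 \right)} j{\left(-2,k \right)} = \left(-15\right)^{2} \left(\frac{9}{16} + 9 - 2\right) = 225 \cdot \frac{121}{16} = \frac{27225}{16}$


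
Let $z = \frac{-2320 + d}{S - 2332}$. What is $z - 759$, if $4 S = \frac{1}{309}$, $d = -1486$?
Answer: $- \frac{2183000193}{2882351} \approx -757.37$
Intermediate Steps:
$S = \frac{1}{1236}$ ($S = \frac{1}{4 \cdot 309} = \frac{1}{4} \cdot \frac{1}{309} = \frac{1}{1236} \approx 0.00080906$)
$z = \frac{4704216}{2882351}$ ($z = \frac{-2320 - 1486}{\frac{1}{1236} - 2332} = - \frac{3806}{- \frac{2882351}{1236}} = \left(-3806\right) \left(- \frac{1236}{2882351}\right) = \frac{4704216}{2882351} \approx 1.6321$)
$z - 759 = \frac{4704216}{2882351} - 759 = - \frac{2183000193}{2882351}$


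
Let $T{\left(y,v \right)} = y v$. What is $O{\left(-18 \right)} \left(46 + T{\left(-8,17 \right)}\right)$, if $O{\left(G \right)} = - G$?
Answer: $-1620$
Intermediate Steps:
$T{\left(y,v \right)} = v y$
$O{\left(-18 \right)} \left(46 + T{\left(-8,17 \right)}\right) = \left(-1\right) \left(-18\right) \left(46 + 17 \left(-8\right)\right) = 18 \left(46 - 136\right) = 18 \left(-90\right) = -1620$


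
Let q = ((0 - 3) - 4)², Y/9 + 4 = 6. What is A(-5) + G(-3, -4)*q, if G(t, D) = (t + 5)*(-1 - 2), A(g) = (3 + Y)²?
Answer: 147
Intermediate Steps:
Y = 18 (Y = -36 + 9*6 = -36 + 54 = 18)
A(g) = 441 (A(g) = (3 + 18)² = 21² = 441)
G(t, D) = -15 - 3*t (G(t, D) = (5 + t)*(-3) = -15 - 3*t)
q = 49 (q = (-3 - 4)² = (-7)² = 49)
A(-5) + G(-3, -4)*q = 441 + (-15 - 3*(-3))*49 = 441 + (-15 + 9)*49 = 441 - 6*49 = 441 - 294 = 147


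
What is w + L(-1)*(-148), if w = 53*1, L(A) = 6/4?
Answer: -169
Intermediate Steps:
L(A) = 3/2 (L(A) = 6*(¼) = 3/2)
w = 53
w + L(-1)*(-148) = 53 + (3/2)*(-148) = 53 - 222 = -169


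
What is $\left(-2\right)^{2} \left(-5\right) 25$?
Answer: $-500$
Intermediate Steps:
$\left(-2\right)^{2} \left(-5\right) 25 = 4 \left(-5\right) 25 = \left(-20\right) 25 = -500$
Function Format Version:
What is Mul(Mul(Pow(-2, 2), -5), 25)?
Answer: -500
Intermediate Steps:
Mul(Mul(Pow(-2, 2), -5), 25) = Mul(Mul(4, -5), 25) = Mul(-20, 25) = -500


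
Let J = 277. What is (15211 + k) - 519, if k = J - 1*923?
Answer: 14046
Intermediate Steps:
k = -646 (k = 277 - 1*923 = 277 - 923 = -646)
(15211 + k) - 519 = (15211 - 646) - 519 = 14565 - 519 = 14046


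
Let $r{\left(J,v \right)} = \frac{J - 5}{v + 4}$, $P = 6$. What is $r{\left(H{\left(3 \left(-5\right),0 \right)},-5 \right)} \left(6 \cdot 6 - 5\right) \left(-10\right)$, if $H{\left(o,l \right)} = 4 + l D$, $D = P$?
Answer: $-310$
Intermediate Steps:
$D = 6$
$H{\left(o,l \right)} = 4 + 6 l$ ($H{\left(o,l \right)} = 4 + l 6 = 4 + 6 l$)
$r{\left(J,v \right)} = \frac{-5 + J}{4 + v}$
$r{\left(H{\left(3 \left(-5\right),0 \right)},-5 \right)} \left(6 \cdot 6 - 5\right) \left(-10\right) = \frac{-5 + \left(4 + 6 \cdot 0\right)}{4 - 5} \left(6 \cdot 6 - 5\right) \left(-10\right) = \frac{-5 + \left(4 + 0\right)}{-1} \left(36 - 5\right) \left(-10\right) = - (-5 + 4) 31 \left(-10\right) = \left(-1\right) \left(-1\right) 31 \left(-10\right) = 1 \cdot 31 \left(-10\right) = 31 \left(-10\right) = -310$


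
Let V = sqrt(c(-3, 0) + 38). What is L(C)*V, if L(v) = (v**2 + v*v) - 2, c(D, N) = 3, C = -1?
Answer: 0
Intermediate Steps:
L(v) = -2 + 2*v**2 (L(v) = (v**2 + v**2) - 2 = 2*v**2 - 2 = -2 + 2*v**2)
V = sqrt(41) (V = sqrt(3 + 38) = sqrt(41) ≈ 6.4031)
L(C)*V = (-2 + 2*(-1)**2)*sqrt(41) = (-2 + 2*1)*sqrt(41) = (-2 + 2)*sqrt(41) = 0*sqrt(41) = 0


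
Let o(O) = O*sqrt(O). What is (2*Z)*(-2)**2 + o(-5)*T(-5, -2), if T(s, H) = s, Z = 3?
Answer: 24 + 25*I*sqrt(5) ≈ 24.0 + 55.902*I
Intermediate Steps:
o(O) = O**(3/2)
(2*Z)*(-2)**2 + o(-5)*T(-5, -2) = (2*3)*(-2)**2 + (-5)**(3/2)*(-5) = 6*4 - 5*I*sqrt(5)*(-5) = 24 + 25*I*sqrt(5)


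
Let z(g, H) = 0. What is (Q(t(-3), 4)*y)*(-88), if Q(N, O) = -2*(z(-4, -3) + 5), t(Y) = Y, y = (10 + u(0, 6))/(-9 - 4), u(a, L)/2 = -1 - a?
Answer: -7040/13 ≈ -541.54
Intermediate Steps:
u(a, L) = -2 - 2*a (u(a, L) = 2*(-1 - a) = -2 - 2*a)
y = -8/13 (y = (10 + (-2 - 2*0))/(-9 - 4) = (10 + (-2 + 0))/(-13) = (10 - 2)*(-1/13) = 8*(-1/13) = -8/13 ≈ -0.61539)
Q(N, O) = -10 (Q(N, O) = -2*(0 + 5) = -2*5 = -10)
(Q(t(-3), 4)*y)*(-88) = -10*(-8/13)*(-88) = (80/13)*(-88) = -7040/13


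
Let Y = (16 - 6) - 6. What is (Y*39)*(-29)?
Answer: -4524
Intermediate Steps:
Y = 4 (Y = 10 - 6 = 4)
(Y*39)*(-29) = (4*39)*(-29) = 156*(-29) = -4524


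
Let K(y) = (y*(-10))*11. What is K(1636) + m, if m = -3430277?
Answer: -3610237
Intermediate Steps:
K(y) = -110*y (K(y) = -10*y*11 = -110*y)
K(1636) + m = -110*1636 - 3430277 = -179960 - 3430277 = -3610237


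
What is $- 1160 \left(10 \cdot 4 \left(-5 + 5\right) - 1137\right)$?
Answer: $1318920$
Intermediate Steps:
$- 1160 \left(10 \cdot 4 \left(-5 + 5\right) - 1137\right) = - 1160 \left(10 \cdot 4 \cdot 0 - 1137\right) = - 1160 \left(10 \cdot 0 - 1137\right) = - 1160 \left(0 - 1137\right) = \left(-1160\right) \left(-1137\right) = 1318920$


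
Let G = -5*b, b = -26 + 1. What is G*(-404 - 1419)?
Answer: -227875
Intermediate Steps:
b = -25
G = 125 (G = -5*(-25) = 125)
G*(-404 - 1419) = 125*(-404 - 1419) = 125*(-1823) = -227875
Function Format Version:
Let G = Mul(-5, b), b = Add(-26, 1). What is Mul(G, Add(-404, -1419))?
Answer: -227875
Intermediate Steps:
b = -25
G = 125 (G = Mul(-5, -25) = 125)
Mul(G, Add(-404, -1419)) = Mul(125, Add(-404, -1419)) = Mul(125, -1823) = -227875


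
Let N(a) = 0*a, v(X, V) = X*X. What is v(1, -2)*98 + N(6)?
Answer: 98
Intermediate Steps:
v(X, V) = X²
N(a) = 0
v(1, -2)*98 + N(6) = 1²*98 + 0 = 1*98 + 0 = 98 + 0 = 98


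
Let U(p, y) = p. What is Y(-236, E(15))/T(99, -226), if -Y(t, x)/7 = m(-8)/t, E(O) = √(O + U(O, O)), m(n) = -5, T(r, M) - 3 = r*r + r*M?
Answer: 7/593304 ≈ 1.1798e-5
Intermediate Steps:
T(r, M) = 3 + r² + M*r (T(r, M) = 3 + (r*r + r*M) = 3 + (r² + M*r) = 3 + r² + M*r)
E(O) = √2*√O (E(O) = √(O + O) = √(2*O) = √2*√O)
Y(t, x) = 35/t (Y(t, x) = -(-35)/t = 35/t)
Y(-236, E(15))/T(99, -226) = (35/(-236))/(3 + 99² - 226*99) = (35*(-1/236))/(3 + 9801 - 22374) = -35/236/(-12570) = -35/236*(-1/12570) = 7/593304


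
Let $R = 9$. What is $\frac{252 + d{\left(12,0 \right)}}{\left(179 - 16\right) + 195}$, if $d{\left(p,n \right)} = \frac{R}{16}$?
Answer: $\frac{4041}{5728} \approx 0.70548$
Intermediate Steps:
$d{\left(p,n \right)} = \frac{9}{16}$
$\frac{252 + d{\left(12,0 \right)}}{\left(179 - 16\right) + 195} = \frac{252 + \frac{9}{16}}{\left(179 - 16\right) + 195} = \frac{4041}{16 \left(163 + 195\right)} = \frac{4041}{16 \cdot 358} = \frac{4041}{16} \cdot \frac{1}{358} = \frac{4041}{5728}$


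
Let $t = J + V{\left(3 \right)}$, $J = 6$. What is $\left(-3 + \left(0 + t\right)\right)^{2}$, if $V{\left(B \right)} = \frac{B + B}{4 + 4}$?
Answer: $\frac{225}{16} \approx 14.063$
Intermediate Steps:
$V{\left(B \right)} = \frac{B}{4}$ ($V{\left(B \right)} = \frac{2 B}{8} = 2 B \frac{1}{8} = \frac{B}{4}$)
$t = \frac{27}{4}$ ($t = 6 + \frac{1}{4} \cdot 3 = 6 + \frac{3}{4} = \frac{27}{4} \approx 6.75$)
$\left(-3 + \left(0 + t\right)\right)^{2} = \left(-3 + \left(0 + \frac{27}{4}\right)\right)^{2} = \left(-3 + \frac{27}{4}\right)^{2} = \left(\frac{15}{4}\right)^{2} = \frac{225}{16}$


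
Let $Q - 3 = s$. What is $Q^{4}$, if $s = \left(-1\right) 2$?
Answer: $1$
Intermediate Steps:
$s = -2$
$Q = 1$ ($Q = 3 - 2 = 1$)
$Q^{4} = 1^{4} = 1$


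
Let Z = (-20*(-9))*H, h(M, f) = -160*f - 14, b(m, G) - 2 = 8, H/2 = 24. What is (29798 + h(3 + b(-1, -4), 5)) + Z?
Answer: 37624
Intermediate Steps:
H = 48 (H = 2*24 = 48)
b(m, G) = 10 (b(m, G) = 2 + 8 = 10)
h(M, f) = -14 - 160*f
Z = 8640 (Z = -20*(-9)*48 = 180*48 = 8640)
(29798 + h(3 + b(-1, -4), 5)) + Z = (29798 + (-14 - 160*5)) + 8640 = (29798 + (-14 - 800)) + 8640 = (29798 - 814) + 8640 = 28984 + 8640 = 37624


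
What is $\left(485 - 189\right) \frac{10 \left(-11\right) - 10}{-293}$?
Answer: $\frac{35520}{293} \approx 121.23$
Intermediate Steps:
$\left(485 - 189\right) \frac{10 \left(-11\right) - 10}{-293} = \left(485 - 189\right) \left(-110 - 10\right) \left(- \frac{1}{293}\right) = 296 \left(\left(-120\right) \left(- \frac{1}{293}\right)\right) = 296 \cdot \frac{120}{293} = \frac{35520}{293}$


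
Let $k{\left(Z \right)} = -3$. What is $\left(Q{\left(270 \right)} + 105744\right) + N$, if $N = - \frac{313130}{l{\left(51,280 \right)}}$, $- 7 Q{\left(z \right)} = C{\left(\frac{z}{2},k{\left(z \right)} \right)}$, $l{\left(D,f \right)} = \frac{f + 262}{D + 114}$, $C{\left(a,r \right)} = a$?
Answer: $\frac{19727208}{1897} \approx 10399.0$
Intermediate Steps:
$l{\left(D,f \right)} = \frac{262 + f}{114 + D}$
$Q{\left(z \right)} = - \frac{z}{14}$ ($Q{\left(z \right)} = - \frac{z \frac{1}{2}}{7} = - \frac{\frac{1}{2} z}{7} = - \frac{z}{14}$)
$N = - \frac{25833225}{271}$ ($N = - \frac{313130}{\frac{1}{114 + 51} \left(262 + 280\right)} = - \frac{313130}{\frac{1}{165} \cdot 542} = - \frac{313130}{\frac{542}{165}} = - \frac{313130 \cdot 165}{542} = \left(-1\right) \frac{25833225}{271} = - \frac{25833225}{271} \approx -95326.0$)
$\left(Q{\left(270 \right)} + 105744\right) + N = \left(\left(- \frac{1}{14}\right) 270 + 105744\right) - \frac{25833225}{271} = \left(- \frac{135}{7} + 105744\right) - \frac{25833225}{271} = \frac{740073}{7} - \frac{25833225}{271} = \frac{19727208}{1897}$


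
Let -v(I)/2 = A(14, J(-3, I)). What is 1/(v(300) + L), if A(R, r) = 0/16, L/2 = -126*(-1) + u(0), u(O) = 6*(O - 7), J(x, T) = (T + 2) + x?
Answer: 1/168 ≈ 0.0059524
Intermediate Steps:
J(x, T) = 2 + T + x (J(x, T) = (2 + T) + x = 2 + T + x)
u(O) = -42 + 6*O (u(O) = 6*(-7 + O) = -42 + 6*O)
L = 168 (L = 2*(-126*(-1) + (-42 + 6*0)) = 2*(126 + (-42 + 0)) = 2*(126 - 42) = 2*84 = 168)
A(R, r) = 0 (A(R, r) = 0*(1/16) = 0)
v(I) = 0 (v(I) = -2*0 = 0)
1/(v(300) + L) = 1/(0 + 168) = 1/168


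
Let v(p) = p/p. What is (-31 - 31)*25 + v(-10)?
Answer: -1549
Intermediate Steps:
v(p) = 1
(-31 - 31)*25 + v(-10) = (-31 - 31)*25 + 1 = -62*25 + 1 = -1550 + 1 = -1549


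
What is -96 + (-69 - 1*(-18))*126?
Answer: -6522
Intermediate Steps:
-96 + (-69 - 1*(-18))*126 = -96 + (-69 + 18)*126 = -96 - 51*126 = -96 - 6426 = -6522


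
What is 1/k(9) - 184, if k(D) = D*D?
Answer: -14903/81 ≈ -183.99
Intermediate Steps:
k(D) = D**2
1/k(9) - 184 = 1/(9**2) - 184 = 1/81 - 184 = -14903/81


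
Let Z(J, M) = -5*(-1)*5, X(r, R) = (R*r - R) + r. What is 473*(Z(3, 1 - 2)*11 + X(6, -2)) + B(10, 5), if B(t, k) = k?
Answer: 128188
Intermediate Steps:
X(r, R) = r - R + R*r (X(r, R) = (-R + R*r) + r = r - R + R*r)
Z(J, M) = 25 (Z(J, M) = 5*5 = 25)
473*(Z(3, 1 - 2)*11 + X(6, -2)) + B(10, 5) = 473*(25*11 + (6 - 1*(-2) - 2*6)) + 5 = 473*(275 + (6 + 2 - 12)) + 5 = 473*(275 - 4) + 5 = 473*271 + 5 = 128183 + 5 = 128188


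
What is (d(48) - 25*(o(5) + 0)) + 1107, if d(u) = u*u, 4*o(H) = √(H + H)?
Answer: 3411 - 25*√10/4 ≈ 3391.2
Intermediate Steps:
o(H) = √2*√H/4 (o(H) = √(H + H)/4 = √(2*H)/4 = (√2*√H)/4 = √2*√H/4)
d(u) = u²
(d(48) - 25*(o(5) + 0)) + 1107 = (48² - 25*(√2*√5/4 + 0)) + 1107 = (2304 - 25*(√10/4 + 0)) + 1107 = (2304 - 25*√10/4) + 1107 = 3411 - 25*√10/4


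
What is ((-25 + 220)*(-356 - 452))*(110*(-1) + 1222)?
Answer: -175206720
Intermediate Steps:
((-25 + 220)*(-356 - 452))*(110*(-1) + 1222) = (195*(-808))*(-110 + 1222) = -157560*1112 = -175206720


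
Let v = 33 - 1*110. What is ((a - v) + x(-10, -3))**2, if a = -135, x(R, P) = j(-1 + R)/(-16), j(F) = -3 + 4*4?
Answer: 885481/256 ≈ 3458.9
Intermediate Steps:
j(F) = 13 (j(F) = -3 + 16 = 13)
v = -77 (v = 33 - 110 = -77)
x(R, P) = -13/16 (x(R, P) = 13/(-16) = 13*(-1/16) = -13/16)
((a - v) + x(-10, -3))**2 = ((-135 - 1*(-77)) - 13/16)**2 = ((-135 + 77) - 13/16)**2 = (-58 - 13/16)**2 = (-941/16)**2 = 885481/256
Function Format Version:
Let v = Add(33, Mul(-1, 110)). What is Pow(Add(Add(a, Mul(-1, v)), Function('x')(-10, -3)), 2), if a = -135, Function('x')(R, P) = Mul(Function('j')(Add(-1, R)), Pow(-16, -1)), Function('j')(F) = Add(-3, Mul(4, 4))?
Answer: Rational(885481, 256) ≈ 3458.9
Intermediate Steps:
Function('j')(F) = 13 (Function('j')(F) = Add(-3, 16) = 13)
v = -77 (v = Add(33, -110) = -77)
Function('x')(R, P) = Rational(-13, 16) (Function('x')(R, P) = Mul(13, Pow(-16, -1)) = Mul(13, Rational(-1, 16)) = Rational(-13, 16))
Pow(Add(Add(a, Mul(-1, v)), Function('x')(-10, -3)), 2) = Pow(Add(Add(-135, Mul(-1, -77)), Rational(-13, 16)), 2) = Pow(Add(Add(-135, 77), Rational(-13, 16)), 2) = Pow(Add(-58, Rational(-13, 16)), 2) = Pow(Rational(-941, 16), 2) = Rational(885481, 256)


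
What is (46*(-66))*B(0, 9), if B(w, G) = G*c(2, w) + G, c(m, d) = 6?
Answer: -191268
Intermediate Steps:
B(w, G) = 7*G (B(w, G) = G*6 + G = 6*G + G = 7*G)
(46*(-66))*B(0, 9) = (46*(-66))*(7*9) = -3036*63 = -191268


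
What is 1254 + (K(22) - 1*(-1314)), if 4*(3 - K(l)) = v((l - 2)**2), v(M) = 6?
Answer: 5139/2 ≈ 2569.5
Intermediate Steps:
K(l) = 3/2 (K(l) = 3 - 1/4*6 = 3 - 3/2 = 3/2)
1254 + (K(22) - 1*(-1314)) = 1254 + (3/2 - 1*(-1314)) = 1254 + (3/2 + 1314) = 1254 + 2631/2 = 5139/2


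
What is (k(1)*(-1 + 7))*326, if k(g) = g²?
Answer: 1956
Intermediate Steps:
(k(1)*(-1 + 7))*326 = (1²*(-1 + 7))*326 = (1*6)*326 = 6*326 = 1956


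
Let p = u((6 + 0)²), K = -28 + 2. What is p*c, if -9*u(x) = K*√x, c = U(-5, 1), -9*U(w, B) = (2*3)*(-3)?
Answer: 104/3 ≈ 34.667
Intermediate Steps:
K = -26
U(w, B) = 2 (U(w, B) = -2*3*(-3)/9 = -2*(-3)/3 = -⅑*(-18) = 2)
c = 2
u(x) = 26*√x/9 (u(x) = -(-26)*√x/9 = 26*√x/9)
p = 52/3 (p = 26*√((6 + 0)²)/9 = 26*√(6²)/9 = 26*√36/9 = (26/9)*6 = 52/3 ≈ 17.333)
p*c = (52/3)*2 = 104/3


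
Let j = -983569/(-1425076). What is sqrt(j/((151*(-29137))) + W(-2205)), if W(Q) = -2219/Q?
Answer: sqrt(377301923708969425405720705)/19362890496390 ≈ 1.0032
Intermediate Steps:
j = 57857/83828 (j = -983569*(-1/1425076) = 57857/83828 ≈ 0.69019)
sqrt(j/((151*(-29137))) + W(-2205)) = sqrt(57857/(83828*((151*(-29137)))) - 2219/(-2205)) = sqrt((57857/83828)/(-4399687) - 2219*(-1/2205)) = sqrt((57857/83828)*(-1/4399687) + 317/315) = sqrt(-57857/368816961836 + 317/315) = sqrt(116914958677057/116177342978340) = sqrt(377301923708969425405720705)/19362890496390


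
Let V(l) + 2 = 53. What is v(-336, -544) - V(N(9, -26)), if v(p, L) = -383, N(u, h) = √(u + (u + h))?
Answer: -434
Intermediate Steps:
N(u, h) = √(h + 2*u) (N(u, h) = √(u + (h + u)) = √(h + 2*u))
V(l) = 51 (V(l) = -2 + 53 = 51)
v(-336, -544) - V(N(9, -26)) = -383 - 1*51 = -383 - 51 = -434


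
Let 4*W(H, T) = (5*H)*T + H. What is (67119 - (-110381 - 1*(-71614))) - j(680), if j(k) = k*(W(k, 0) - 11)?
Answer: -2234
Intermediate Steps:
W(H, T) = H/4 + 5*H*T/4 (W(H, T) = ((5*H)*T + H)/4 = (5*H*T + H)/4 = (H + 5*H*T)/4 = H/4 + 5*H*T/4)
j(k) = k*(-11 + k/4) (j(k) = k*(k*(1 + 5*0)/4 - 11) = k*(k*(1 + 0)/4 - 11) = k*((1/4)*k*1 - 11) = k*(k/4 - 11) = k*(-11 + k/4))
(67119 - (-110381 - 1*(-71614))) - j(680) = (67119 - (-110381 - 1*(-71614))) - 680*(-44 + 680)/4 = (67119 - (-110381 + 71614)) - 680*636/4 = (67119 - 1*(-38767)) - 1*108120 = (67119 + 38767) - 108120 = 105886 - 108120 = -2234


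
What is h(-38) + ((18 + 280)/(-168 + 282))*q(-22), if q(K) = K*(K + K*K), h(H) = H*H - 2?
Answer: -477414/19 ≈ -25127.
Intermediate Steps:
h(H) = -2 + H² (h(H) = H² - 2 = -2 + H²)
q(K) = K*(K + K²)
h(-38) + ((18 + 280)/(-168 + 282))*q(-22) = (-2 + (-38)²) + ((18 + 280)/(-168 + 282))*((-22)²*(1 - 22)) = (-2 + 1444) + (298/114)*(484*(-21)) = 1442 + (298*(1/114))*(-10164) = 1442 + (149/57)*(-10164) = 1442 - 504812/19 = -477414/19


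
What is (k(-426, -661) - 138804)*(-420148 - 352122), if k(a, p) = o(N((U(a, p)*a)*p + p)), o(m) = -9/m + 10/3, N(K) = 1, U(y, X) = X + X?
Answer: 321595623830/3 ≈ 1.0720e+11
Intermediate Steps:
U(y, X) = 2*X
o(m) = 10/3 - 9/m (o(m) = -9/m + 10*(⅓) = -9/m + 10/3 = 10/3 - 9/m)
k(a, p) = -17/3 (k(a, p) = 10/3 - 9/1 = 10/3 - 9*1 = 10/3 - 9 = -17/3)
(k(-426, -661) - 138804)*(-420148 - 352122) = (-17/3 - 138804)*(-420148 - 352122) = -416429/3*(-772270) = 321595623830/3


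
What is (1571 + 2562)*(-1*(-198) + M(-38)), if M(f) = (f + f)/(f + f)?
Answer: 822467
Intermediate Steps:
M(f) = 1 (M(f) = (2*f)/((2*f)) = (2*f)*(1/(2*f)) = 1)
(1571 + 2562)*(-1*(-198) + M(-38)) = (1571 + 2562)*(-1*(-198) + 1) = 4133*(198 + 1) = 4133*199 = 822467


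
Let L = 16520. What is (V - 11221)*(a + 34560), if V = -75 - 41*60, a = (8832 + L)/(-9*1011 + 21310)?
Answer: -5805548015072/12211 ≈ -4.7544e+8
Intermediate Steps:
a = 25352/12211 (a = (8832 + 16520)/(-9*1011 + 21310) = 25352/(-9099 + 21310) = 25352/12211 ≈ 2.0762)
V = -2535 (V = -75 - 2460 = -2535)
(V - 11221)*(a + 34560) = (-2535 - 11221)*(25352/12211 + 34560) = -13756*422037512/12211 = -5805548015072/12211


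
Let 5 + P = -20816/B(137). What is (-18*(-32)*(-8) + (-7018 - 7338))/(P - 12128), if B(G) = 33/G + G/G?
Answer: 1611940/2457201 ≈ 0.65601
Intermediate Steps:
B(G) = 1 + 33/G (B(G) = 33/G + 1 = 1 + 33/G)
P = -1426321/85 (P = -5 - 20816*137/(33 + 137) = -5 - 20816/((1/137)*170) = -5 - 20816/170/137 = -5 - 20816*137/170 = -5 - 1425896/85 = -1426321/85 ≈ -16780.)
(-18*(-32)*(-8) + (-7018 - 7338))/(P - 12128) = (-18*(-32)*(-8) + (-7018 - 7338))/(-1426321/85 - 12128) = (576*(-8) - 14356)/(-2457201/85) = (-4608 - 14356)*(-85/2457201) = -18964*(-85/2457201) = 1611940/2457201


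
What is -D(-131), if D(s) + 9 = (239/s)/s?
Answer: 154210/17161 ≈ 8.9861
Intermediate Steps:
D(s) = -9 + 239/s² (D(s) = -9 + (239/s)/s = -9 + 239/s²)
-D(-131) = -(-9 + 239/(-131)²) = -(-9 + 239*(1/17161)) = -(-9 + 239/17161) = -1*(-154210/17161) = 154210/17161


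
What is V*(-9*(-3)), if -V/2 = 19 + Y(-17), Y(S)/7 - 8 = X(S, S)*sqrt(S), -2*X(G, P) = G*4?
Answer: -4050 - 12852*I*sqrt(17) ≈ -4050.0 - 52990.0*I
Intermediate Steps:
X(G, P) = -2*G (X(G, P) = -G*4/2 = -2*G)
Y(S) = 56 - 14*S**(3/2) (Y(S) = 56 + 7*((-2*S)*sqrt(S)) = 56 + 7*(-2*S**(3/2)) = 56 - 14*S**(3/2))
V = -150 - 476*I*sqrt(17) (V = -2*(19 + (56 - (-238)*I*sqrt(17))) = -2*(19 + (56 + 238*I*sqrt(17))) = -2*(75 + 238*I*sqrt(17)) = -150 - 476*I*sqrt(17) ≈ -150.0 - 1962.6*I)
V*(-9*(-3)) = (-150 - 476*I*sqrt(17))*(-9*(-3)) = (-150 - 476*I*sqrt(17))*27 = -4050 - 12852*I*sqrt(17)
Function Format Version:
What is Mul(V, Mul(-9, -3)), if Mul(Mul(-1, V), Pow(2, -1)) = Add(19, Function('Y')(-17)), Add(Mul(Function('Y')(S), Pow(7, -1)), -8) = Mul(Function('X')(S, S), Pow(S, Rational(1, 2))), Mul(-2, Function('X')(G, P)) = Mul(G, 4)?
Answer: Add(-4050, Mul(-12852, I, Pow(17, Rational(1, 2)))) ≈ Add(-4050.0, Mul(-52990., I))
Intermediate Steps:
Function('X')(G, P) = Mul(-2, G) (Function('X')(G, P) = Mul(Rational(-1, 2), Mul(G, 4)) = Mul(Rational(-1, 2), Mul(4, G)) = Mul(-2, G))
Function('Y')(S) = Add(56, Mul(-14, Pow(S, Rational(3, 2)))) (Function('Y')(S) = Add(56, Mul(7, Mul(Mul(-2, S), Pow(S, Rational(1, 2))))) = Add(56, Mul(7, Mul(-2, Pow(S, Rational(3, 2))))) = Add(56, Mul(-14, Pow(S, Rational(3, 2)))))
V = Add(-150, Mul(-476, I, Pow(17, Rational(1, 2)))) (V = Mul(-2, Add(19, Add(56, Mul(-14, Pow(-17, Rational(3, 2)))))) = Mul(-2, Add(19, Add(56, Mul(-14, Mul(-17, I, Pow(17, Rational(1, 2))))))) = Mul(-2, Add(19, Add(56, Mul(238, I, Pow(17, Rational(1, 2)))))) = Mul(-2, Add(75, Mul(238, I, Pow(17, Rational(1, 2))))) = Add(-150, Mul(-476, I, Pow(17, Rational(1, 2)))) ≈ Add(-150.00, Mul(-1962.6, I)))
Mul(V, Mul(-9, -3)) = Mul(Add(-150, Mul(-476, I, Pow(17, Rational(1, 2)))), Mul(-9, -3)) = Mul(Add(-150, Mul(-476, I, Pow(17, Rational(1, 2)))), 27) = Add(-4050, Mul(-12852, I, Pow(17, Rational(1, 2))))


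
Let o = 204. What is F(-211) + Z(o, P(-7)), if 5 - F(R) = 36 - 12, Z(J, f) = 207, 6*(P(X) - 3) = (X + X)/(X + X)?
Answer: 188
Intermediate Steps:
P(X) = 19/6 (P(X) = 3 + ((X + X)/(X + X))/6 = 3 + ((2*X)/((2*X)))/6 = 3 + ((2*X)*(1/(2*X)))/6 = 3 + (⅙)*1 = 3 + ⅙ = 19/6)
F(R) = -19 (F(R) = 5 - (36 - 12) = 5 - 1*24 = 5 - 24 = -19)
F(-211) + Z(o, P(-7)) = -19 + 207 = 188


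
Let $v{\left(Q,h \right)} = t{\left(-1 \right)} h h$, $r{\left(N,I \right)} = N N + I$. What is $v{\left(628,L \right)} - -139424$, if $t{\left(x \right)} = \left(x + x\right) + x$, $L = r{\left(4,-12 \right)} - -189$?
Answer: $27677$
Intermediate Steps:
$r{\left(N,I \right)} = I + N^{2}$ ($r{\left(N,I \right)} = N^{2} + I = I + N^{2}$)
$L = 193$ ($L = \left(-12 + 4^{2}\right) - -189 = \left(-12 + 16\right) + 189 = 4 + 189 = 193$)
$t{\left(x \right)} = 3 x$ ($t{\left(x \right)} = 2 x + x = 3 x$)
$v{\left(Q,h \right)} = - 3 h^{2}$ ($v{\left(Q,h \right)} = 3 \left(-1\right) h h = - 3 h h = - 3 h^{2}$)
$v{\left(628,L \right)} - -139424 = - 3 \cdot 193^{2} - -139424 = \left(-3\right) 37249 + 139424 = -111747 + 139424 = 27677$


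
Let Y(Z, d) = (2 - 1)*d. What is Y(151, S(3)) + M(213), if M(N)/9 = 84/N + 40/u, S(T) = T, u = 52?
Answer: 12435/923 ≈ 13.472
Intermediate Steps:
M(N) = 90/13 + 756/N (M(N) = 9*(84/N + 40/52) = 9*(84/N + 40*(1/52)) = 9*(84/N + 10/13) = 9*(10/13 + 84/N) = 90/13 + 756/N)
Y(Z, d) = d (Y(Z, d) = 1*d = d)
Y(151, S(3)) + M(213) = 3 + (90/13 + 756/213) = 3 + (90/13 + 756*(1/213)) = 3 + (90/13 + 252/71) = 3 + 9666/923 = 12435/923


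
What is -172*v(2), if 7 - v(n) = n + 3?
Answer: -344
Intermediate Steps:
v(n) = 4 - n (v(n) = 7 - (n + 3) = 7 - (3 + n) = 7 + (-3 - n) = 4 - n)
-172*v(2) = -172*(4 - 1*2) = -172*(4 - 2) = -172*2 = -344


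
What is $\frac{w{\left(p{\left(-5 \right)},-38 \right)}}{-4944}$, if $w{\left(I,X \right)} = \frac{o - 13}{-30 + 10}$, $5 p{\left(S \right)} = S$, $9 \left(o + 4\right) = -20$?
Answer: $- \frac{173}{889920} \approx -0.0001944$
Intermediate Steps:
$o = - \frac{56}{9}$ ($o = -4 + \frac{1}{9} \left(-20\right) = -4 - \frac{20}{9} = - \frac{56}{9} \approx -6.2222$)
$p{\left(S \right)} = \frac{S}{5}$
$w{\left(I,X \right)} = \frac{173}{180}$ ($w{\left(I,X \right)} = \frac{- \frac{56}{9} - 13}{-30 + 10} = - \frac{173}{9 \left(-20\right)} = \left(- \frac{173}{9}\right) \left(- \frac{1}{20}\right) = \frac{173}{180}$)
$\frac{w{\left(p{\left(-5 \right)},-38 \right)}}{-4944} = \frac{173}{180 \left(-4944\right)} = \frac{173}{180} \left(- \frac{1}{4944}\right) = - \frac{173}{889920}$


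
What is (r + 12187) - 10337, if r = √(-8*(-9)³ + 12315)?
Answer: 1850 + √18147 ≈ 1984.7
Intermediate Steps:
r = √18147 (r = √(-8*(-729) + 12315) = √(5832 + 12315) = √18147 ≈ 134.71)
(r + 12187) - 10337 = (√18147 + 12187) - 10337 = (12187 + √18147) - 10337 = 1850 + √18147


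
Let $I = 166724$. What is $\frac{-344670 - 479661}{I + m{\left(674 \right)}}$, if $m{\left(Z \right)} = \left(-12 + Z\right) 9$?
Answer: $- \frac{824331}{172682} \approx -4.7737$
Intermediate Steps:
$m{\left(Z \right)} = -108 + 9 Z$
$\frac{-344670 - 479661}{I + m{\left(674 \right)}} = \frac{-344670 - 479661}{166724 + \left(-108 + 9 \cdot 674\right)} = - \frac{824331}{166724 + \left(-108 + 6066\right)} = - \frac{824331}{166724 + 5958} = - \frac{824331}{172682}$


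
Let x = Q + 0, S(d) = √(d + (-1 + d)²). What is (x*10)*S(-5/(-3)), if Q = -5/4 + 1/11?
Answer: -85*√19/22 ≈ -16.841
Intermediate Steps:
Q = -51/44 (Q = -5*¼ + 1*(1/11) = -5/4 + 1/11 = -51/44 ≈ -1.1591)
x = -51/44 (x = -51/44 + 0 = -51/44 ≈ -1.1591)
(x*10)*S(-5/(-3)) = (-51/44*10)*√(-5/(-3) + (-1 - 5/(-3))²) = -255*√(-5*(-⅓) + (-1 - 5*(-⅓))²)/22 = -255*√(5/3 + (-1 + 5/3)²)/22 = -255*√(5/3 + (⅔)²)/22 = -255*√(5/3 + 4/9)/22 = -85*√19/22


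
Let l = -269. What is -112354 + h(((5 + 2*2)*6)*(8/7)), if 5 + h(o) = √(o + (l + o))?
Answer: -112359 + I*√7133/7 ≈ -1.1236e+5 + 12.065*I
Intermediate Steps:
h(o) = -5 + √(-269 + 2*o) (h(o) = -5 + √(o + (-269 + o)) = -5 + √(-269 + 2*o))
-112354 + h(((5 + 2*2)*6)*(8/7)) = -112354 + (-5 + √(-269 + 2*(((5 + 2*2)*6)*(8/7)))) = -112354 + (-5 + √(-269 + 2*(((5 + 4)*6)*(8*(⅐))))) = -112354 + (-5 + √(-269 + 2*((9*6)*(8/7)))) = -112354 + (-5 + √(-269 + 2*(54*(8/7)))) = -112354 + (-5 + √(-269 + 2*(432/7))) = -112354 + (-5 + √(-269 + 864/7)) = -112354 + (-5 + √(-1019/7)) = -112354 + (-5 + I*√7133/7) = -112359 + I*√7133/7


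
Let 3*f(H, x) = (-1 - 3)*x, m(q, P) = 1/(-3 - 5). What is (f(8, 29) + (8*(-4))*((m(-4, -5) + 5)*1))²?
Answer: 341056/9 ≈ 37895.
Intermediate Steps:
m(q, P) = -⅛ (m(q, P) = 1/(-8) = -⅛)
f(H, x) = -4*x/3 (f(H, x) = ((-1 - 3)*x)/3 = (-4*x)/3 = -4*x/3)
(f(8, 29) + (8*(-4))*((m(-4, -5) + 5)*1))² = (-4/3*29 + (8*(-4))*((-⅛ + 5)*1))² = (-116/3 - 156)² = (-584/3)² = 341056/9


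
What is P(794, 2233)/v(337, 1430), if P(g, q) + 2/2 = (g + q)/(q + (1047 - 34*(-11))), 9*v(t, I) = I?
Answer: -57/52780 ≈ -0.0010800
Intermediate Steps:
v(t, I) = I/9
P(g, q) = -1 + (g + q)/(1421 + q) (P(g, q) = -1 + (g + q)/(q + (1047 - 34*(-11))) = -1 + (g + q)/(q + (1047 + 374)) = -1 + (g + q)/(q + 1421) = -1 + (g + q)/(1421 + q))
P(794, 2233)/v(337, 1430) = ((-1421 + 794)/(1421 + 2233))/(((⅑)*1430)) = (-627/3654)/(1430/9) = ((1/3654)*(-627))*(9/1430) = -209/1218*9/1430 = -57/52780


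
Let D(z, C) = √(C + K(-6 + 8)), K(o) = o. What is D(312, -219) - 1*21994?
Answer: -21994 + I*√217 ≈ -21994.0 + 14.731*I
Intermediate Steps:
D(z, C) = √(2 + C) (D(z, C) = √(C + (-6 + 8)) = √(C + 2) = √(2 + C))
D(312, -219) - 1*21994 = √(2 - 219) - 1*21994 = √(-217) - 21994 = I*√217 - 21994 = -21994 + I*√217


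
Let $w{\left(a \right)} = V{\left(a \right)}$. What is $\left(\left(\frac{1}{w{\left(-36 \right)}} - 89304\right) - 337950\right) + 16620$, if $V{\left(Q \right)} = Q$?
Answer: $- \frac{14782825}{36} \approx -4.1063 \cdot 10^{5}$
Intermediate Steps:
$w{\left(a \right)} = a$
$\left(\left(\frac{1}{w{\left(-36 \right)}} - 89304\right) - 337950\right) + 16620 = \left(\left(\frac{1}{-36} - 89304\right) - 337950\right) + 16620 = \left(\left(- \frac{1}{36} - 89304\right) - 337950\right) + 16620 = \left(- \frac{3214945}{36} - 337950\right) + 16620 = - \frac{15381145}{36} + 16620 = - \frac{14782825}{36}$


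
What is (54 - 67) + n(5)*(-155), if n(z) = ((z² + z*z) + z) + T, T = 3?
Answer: -9003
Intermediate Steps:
n(z) = 3 + z + 2*z² (n(z) = ((z² + z*z) + z) + 3 = ((z² + z²) + z) + 3 = (2*z² + z) + 3 = (z + 2*z²) + 3 = 3 + z + 2*z²)
(54 - 67) + n(5)*(-155) = (54 - 67) + (3 + 5 + 2*5²)*(-155) = -13 + (3 + 5 + 2*25)*(-155) = -13 + (3 + 5 + 50)*(-155) = -13 + 58*(-155) = -13 - 8990 = -9003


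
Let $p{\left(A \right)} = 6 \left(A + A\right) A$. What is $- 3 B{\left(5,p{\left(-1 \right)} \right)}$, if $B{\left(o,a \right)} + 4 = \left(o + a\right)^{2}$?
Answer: $-855$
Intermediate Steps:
$p{\left(A \right)} = 12 A^{2}$ ($p{\left(A \right)} = 6 \cdot 2 A A = 12 A A = 12 A^{2}$)
$B{\left(o,a \right)} = -4 + \left(a + o\right)^{2}$ ($B{\left(o,a \right)} = -4 + \left(o + a\right)^{2} = -4 + \left(a + o\right)^{2}$)
$- 3 B{\left(5,p{\left(-1 \right)} \right)} = - 3 \left(-4 + \left(12 \left(-1\right)^{2} + 5\right)^{2}\right) = - 3 \left(-4 + \left(12 \cdot 1 + 5\right)^{2}\right) = - 3 \left(-4 + \left(12 + 5\right)^{2}\right) = - 3 \left(-4 + 17^{2}\right) = - 3 \left(-4 + 289\right) = \left(-3\right) 285 = -855$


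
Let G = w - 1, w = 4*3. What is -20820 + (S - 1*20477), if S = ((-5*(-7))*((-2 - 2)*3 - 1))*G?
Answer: -46302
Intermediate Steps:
w = 12
G = 11 (G = 12 - 1 = 11)
S = -5005 (S = ((-5*(-7))*((-2 - 2)*3 - 1))*11 = (35*(-4*3 - 1))*11 = (35*(-12 - 1))*11 = (35*(-13))*11 = -455*11 = -5005)
-20820 + (S - 1*20477) = -20820 + (-5005 - 1*20477) = -20820 + (-5005 - 20477) = -20820 - 25482 = -46302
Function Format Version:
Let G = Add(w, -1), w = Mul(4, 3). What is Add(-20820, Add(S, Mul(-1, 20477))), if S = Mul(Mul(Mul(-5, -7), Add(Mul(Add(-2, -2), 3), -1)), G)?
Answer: -46302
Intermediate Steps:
w = 12
G = 11 (G = Add(12, -1) = 11)
S = -5005 (S = Mul(Mul(Mul(-5, -7), Add(Mul(Add(-2, -2), 3), -1)), 11) = Mul(Mul(35, Add(Mul(-4, 3), -1)), 11) = Mul(Mul(35, Add(-12, -1)), 11) = Mul(Mul(35, -13), 11) = Mul(-455, 11) = -5005)
Add(-20820, Add(S, Mul(-1, 20477))) = Add(-20820, Add(-5005, Mul(-1, 20477))) = Add(-20820, Add(-5005, -20477)) = Add(-20820, -25482) = -46302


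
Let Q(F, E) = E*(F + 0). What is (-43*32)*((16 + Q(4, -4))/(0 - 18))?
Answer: 0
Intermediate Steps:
Q(F, E) = E*F
(-43*32)*((16 + Q(4, -4))/(0 - 18)) = (-43*32)*((16 - 4*4)/(0 - 18)) = -1376*(16 - 16)/(-18) = -0*(-1)/18 = -1376*0 = 0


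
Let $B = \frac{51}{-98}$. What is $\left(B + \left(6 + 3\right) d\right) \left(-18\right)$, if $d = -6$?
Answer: $\frac{48087}{49} \approx 981.37$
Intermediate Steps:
$B = - \frac{51}{98}$ ($B = 51 \left(- \frac{1}{98}\right) = - \frac{51}{98} \approx -0.52041$)
$\left(B + \left(6 + 3\right) d\right) \left(-18\right) = \left(- \frac{51}{98} + \left(6 + 3\right) \left(-6\right)\right) \left(-18\right) = \left(- \frac{51}{98} + 9 \left(-6\right)\right) \left(-18\right) = \left(- \frac{51}{98} - 54\right) \left(-18\right) = \left(- \frac{5343}{98}\right) \left(-18\right) = \frac{48087}{49}$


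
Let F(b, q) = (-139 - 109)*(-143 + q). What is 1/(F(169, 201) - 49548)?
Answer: -1/63932 ≈ -1.5642e-5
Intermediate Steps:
F(b, q) = 35464 - 248*q (F(b, q) = -248*(-143 + q) = 35464 - 248*q)
1/(F(169, 201) - 49548) = 1/((35464 - 248*201) - 49548) = 1/((35464 - 49848) - 49548) = 1/(-14384 - 49548) = 1/(-63932) = -1/63932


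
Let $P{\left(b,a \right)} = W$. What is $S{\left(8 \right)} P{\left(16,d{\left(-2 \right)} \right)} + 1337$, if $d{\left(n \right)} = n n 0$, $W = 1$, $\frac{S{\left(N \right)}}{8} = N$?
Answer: $1401$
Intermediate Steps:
$S{\left(N \right)} = 8 N$
$d{\left(n \right)} = 0$ ($d{\left(n \right)} = n^{2} \cdot 0 = 0$)
$P{\left(b,a \right)} = 1$
$S{\left(8 \right)} P{\left(16,d{\left(-2 \right)} \right)} + 1337 = 8 \cdot 8 \cdot 1 + 1337 = 64 \cdot 1 + 1337 = 64 + 1337 = 1401$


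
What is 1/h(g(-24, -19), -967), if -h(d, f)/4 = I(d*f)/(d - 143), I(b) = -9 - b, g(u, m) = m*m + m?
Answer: -199/1322820 ≈ -0.00015044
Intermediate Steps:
g(u, m) = m + m² (g(u, m) = m² + m = m + m²)
h(d, f) = -4*(-9 - d*f)/(-143 + d) (h(d, f) = -4*(-9 - d*f)/(d - 143) = -4*(-9 - d*f)/(-143 + d))
1/h(g(-24, -19), -967) = 1/(4*(9 - 19*(1 - 19)*(-967))/(-143 - 19*(1 - 19))) = 1/(4*(9 - 19*(-18)*(-967))/(-143 - 19*(-18))) = 1/(4*(9 + 342*(-967))/(-143 + 342)) = 1/(4*(9 - 330714)/199) = 1/(4*(1/199)*(-330705)) = 1/(-1322820/199) = -199/1322820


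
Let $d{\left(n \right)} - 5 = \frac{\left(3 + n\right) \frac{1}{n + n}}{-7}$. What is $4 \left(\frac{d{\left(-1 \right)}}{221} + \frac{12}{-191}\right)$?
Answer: $- \frac{46752}{295477} \approx -0.15823$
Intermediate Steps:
$d{\left(n \right)} = 5 - \frac{3 + n}{14 n}$ ($d{\left(n \right)} = 5 + \frac{\left(3 + n\right) \frac{1}{n + n}}{-7} = 5 + \frac{3 + n}{2 n} \left(- \frac{1}{7}\right) = 5 - \frac{3 + n}{14 n}$)
$4 \left(\frac{d{\left(-1 \right)}}{221} + \frac{12}{-191}\right) = 4 \left(\frac{\frac{3}{14} \frac{1}{-1} \left(-1 + 23 \left(-1\right)\right)}{221} + \frac{12}{-191}\right) = 4 \left(\frac{3}{14} \left(-1\right) \left(-1 - 23\right) \frac{1}{221} + 12 \left(- \frac{1}{191}\right)\right) = 4 \left(\frac{3}{14} \left(-1\right) \left(-24\right) \frac{1}{221} - \frac{12}{191}\right) = 4 \left(\frac{36}{7} \cdot \frac{1}{221} - \frac{12}{191}\right) = 4 \left(\frac{36}{1547} - \frac{12}{191}\right) = 4 \left(- \frac{11688}{295477}\right) = - \frac{46752}{295477}$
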